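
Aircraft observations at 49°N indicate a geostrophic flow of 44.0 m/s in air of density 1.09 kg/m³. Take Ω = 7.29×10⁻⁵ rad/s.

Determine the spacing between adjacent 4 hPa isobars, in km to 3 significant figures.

75.8 km

Coriolis parameter at 49°N:
f = 2Ω sin φ = 2 × 7.29×10⁻⁵ × sin 49° = 1.10×10⁻⁴ s⁻¹
Geostrophic balance rearranged: |∂P/∂n| = f ρ V_g
|∂P/∂n| = 1.10×10⁻⁴ × 1.09 × 44.0 = 5.28×10⁻³ Pa/m
Isobar spacing: Δn = ΔP/|∂P/∂n| = 400 Pa / 5.28×10⁻³ Pa/m = 75796 m ≈ 75.8 km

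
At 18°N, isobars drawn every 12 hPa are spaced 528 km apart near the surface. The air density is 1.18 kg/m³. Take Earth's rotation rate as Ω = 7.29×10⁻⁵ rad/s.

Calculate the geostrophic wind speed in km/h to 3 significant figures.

154 km/h

Coriolis parameter at 18°N:
f = 2Ω sin φ = 2 × 7.29×10⁻⁵ × sin 18° = 4.51×10⁻⁵ s⁻¹
Pressure gradient: |∂P/∂n| = 1200 Pa / 528000 m = 2.27×10⁻³ Pa/m
Geostrophic balance (pressure-gradient force = Coriolis force):
V_g = (1/(fρ)) |∂P/∂n| = 2.27×10⁻³ / (4.51×10⁻⁵ × 1.18) = 42.7 m/s
Converting: 42.7 m/s × 3.6 = 154 km/h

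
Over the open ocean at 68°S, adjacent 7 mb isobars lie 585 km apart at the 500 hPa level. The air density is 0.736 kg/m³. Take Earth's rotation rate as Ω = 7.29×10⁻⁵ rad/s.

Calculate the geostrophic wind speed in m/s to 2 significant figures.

12 m/s

Coriolis parameter at 68°S:
f = 2Ω sin φ = 2 × 7.29×10⁻⁵ × sin 68° = 1.35×10⁻⁴ s⁻¹
Pressure gradient: |∂P/∂n| = 700 Pa / 585000 m = 1.20×10⁻³ Pa/m
Geostrophic balance (pressure-gradient force = Coriolis force):
V_g = (1/(fρ)) |∂P/∂n| = 1.20×10⁻³ / (1.35×10⁻⁴ × 0.736) = 12.0 m/s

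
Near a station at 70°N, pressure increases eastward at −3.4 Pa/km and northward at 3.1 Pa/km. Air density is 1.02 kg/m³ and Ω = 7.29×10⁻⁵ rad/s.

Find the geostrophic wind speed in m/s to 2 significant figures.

Coriolis parameter at 70°N:
f = 2Ω sin φ = 2 × 7.29×10⁻⁵ × sin 70° = 1.37×10⁻⁴ s⁻¹
Component geostrophic relations (x east, y north):
u_g = −(1/(fρ)) ∂P/∂y,  v_g = (1/(fρ)) ∂P/∂x
u_g = −(3.1×10⁻³)/(1.37×10⁻⁴ × 1.02) = −22.2 m/s;  v_g = (−3.4×10⁻³)/(1.37×10⁻⁴ × 1.02) = −24.3 m/s
|V_g| = √(u_g² + v_g²) = 32.9 m/s

33 m/s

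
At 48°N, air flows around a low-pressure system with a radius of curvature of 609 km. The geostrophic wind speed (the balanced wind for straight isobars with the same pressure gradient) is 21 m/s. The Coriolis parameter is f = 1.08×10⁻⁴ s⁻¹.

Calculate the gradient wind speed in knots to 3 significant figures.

32.5 knots

Around a low, centrifugal force acts outward with Coriolis, so pressure-gradient force balances both:
(1/ρ)|∂P/∂n| = fV + V²/R  →  V² + fR·V − fR·V_g = 0
With fR = 1.08×10⁻⁴ × 609×10³ m = 65.8 m/s:
V = [−fR + √((fR)² + 4 fR V_g)]/2 = [−65.8 + √(65.8² + 4×65.8×21)]/2 = 16.7 m/s
Subgeostrophic (V < V_g = 21 m/s), as expected around a low.
Converting: 16.7 m/s × 1.944 = 32.5 knots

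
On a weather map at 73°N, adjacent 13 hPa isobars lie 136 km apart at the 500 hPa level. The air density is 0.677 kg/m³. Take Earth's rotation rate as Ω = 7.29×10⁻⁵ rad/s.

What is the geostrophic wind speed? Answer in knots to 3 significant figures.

197 knots

Coriolis parameter at 73°N:
f = 2Ω sin φ = 2 × 7.29×10⁻⁵ × sin 73° = 1.39×10⁻⁴ s⁻¹
Pressure gradient: |∂P/∂n| = 1300 Pa / 136000 m = 9.56×10⁻³ Pa/m
Geostrophic balance (pressure-gradient force = Coriolis force):
V_g = (1/(fρ)) |∂P/∂n| = 9.56×10⁻³ / (1.39×10⁻⁴ × 0.677) = 101 m/s
Converting: 101 m/s × 1.944 = 197 knots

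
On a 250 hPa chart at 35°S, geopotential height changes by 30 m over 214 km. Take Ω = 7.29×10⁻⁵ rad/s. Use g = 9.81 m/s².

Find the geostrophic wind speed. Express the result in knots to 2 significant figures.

Coriolis parameter at 35°S:
f = 2Ω sin φ = 2 × 7.29×10⁻⁵ × sin 35° = 8.36×10⁻⁵ s⁻¹
Height gradient: |∂Z/∂n| = 30 m / 214000 m = 1.40×10⁻⁴
On a pressure surface, geostrophic balance gives V_g = (g/f)|∂Z/∂n|:
V_g = 9.81 × 1.40×10⁻⁴ / 8.36×10⁻⁵ = 16.4 m/s
Converting: 16.4 m/s × 1.944 = 32 knots

32 knots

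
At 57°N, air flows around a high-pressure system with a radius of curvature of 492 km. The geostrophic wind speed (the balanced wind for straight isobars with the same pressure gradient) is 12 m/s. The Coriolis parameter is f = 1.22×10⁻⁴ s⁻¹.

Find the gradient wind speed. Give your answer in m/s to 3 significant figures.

16.6 m/s

Around a high, pressure-gradient force acts outward with centrifugal, so Coriolis balances both:
fV = (1/ρ)|∂P/∂n| + V²/R  →  V² − fR·V + fR·V_g = 0
With fR = 1.22×10⁻⁴ × 492×10³ m = 60.0 m/s:
V = [fR − √((fR)² − 4 fR V_g)]/2 = [60.0 − √(60.0² − 4×60.0×12)]/2 = 16.6 m/s
Supergeostrophic (V > V_g = 12 m/s), as expected around a high.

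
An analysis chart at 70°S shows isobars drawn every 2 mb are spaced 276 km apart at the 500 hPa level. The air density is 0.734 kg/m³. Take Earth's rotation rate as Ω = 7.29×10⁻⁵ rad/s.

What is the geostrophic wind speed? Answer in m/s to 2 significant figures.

Coriolis parameter at 70°S:
f = 2Ω sin φ = 2 × 7.29×10⁻⁵ × sin 70° = 1.37×10⁻⁴ s⁻¹
Pressure gradient: |∂P/∂n| = 200 Pa / 276000 m = 7.25×10⁻⁴ Pa/m
Geostrophic balance (pressure-gradient force = Coriolis force):
V_g = (1/(fρ)) |∂P/∂n| = 7.25×10⁻⁴ / (1.37×10⁻⁴ × 0.734) = 7.21 m/s

7.2 m/s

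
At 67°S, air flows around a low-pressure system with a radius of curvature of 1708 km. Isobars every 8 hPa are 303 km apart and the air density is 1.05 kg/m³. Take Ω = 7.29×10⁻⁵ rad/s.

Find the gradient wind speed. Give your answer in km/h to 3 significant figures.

Coriolis parameter at 67°S:
f = 2Ω sin φ = 2 × 7.29×10⁻⁵ × sin 67° = 1.34×10⁻⁴ s⁻¹
Pressure gradient: |∂P/∂n| = 800 Pa / 303000 m = 2.64×10⁻³ Pa/m
Geostrophic speed: V_g = |∂P/∂n|/(fρ) = 2.64×10⁻³/(1.34×10⁻⁴ × 1.05) = 18.7 m/s
Around a low, centrifugal force acts outward with Coriolis, so pressure-gradient force balances both:
(1/ρ)|∂P/∂n| = fV + V²/R  →  V² + fR·V − fR·V_g = 0
With fR = 1.34×10⁻⁴ × 1708×10³ m = 229 m/s:
V = [−fR + √((fR)² + 4 fR V_g)]/2 = [−229 + √(229² + 4×229×18.7)]/2 = 17.4 m/s
Subgeostrophic (V < V_g = 18.7 m/s), as expected around a low.
Converting: 17.4 m/s × 3.6 = 62.7 km/h

62.7 km/h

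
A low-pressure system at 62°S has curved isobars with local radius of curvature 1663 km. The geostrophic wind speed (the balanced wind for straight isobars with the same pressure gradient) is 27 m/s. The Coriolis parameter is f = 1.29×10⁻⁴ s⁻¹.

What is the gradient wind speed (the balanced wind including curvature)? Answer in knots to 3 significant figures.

47.2 knots

Around a low, centrifugal force acts outward with Coriolis, so pressure-gradient force balances both:
(1/ρ)|∂P/∂n| = fV + V²/R  →  V² + fR·V − fR·V_g = 0
With fR = 1.29×10⁻⁴ × 1663×10³ m = 215 m/s:
V = [−fR + √((fR)² + 4 fR V_g)]/2 = [−215 + √(215² + 4×215×27)]/2 = 24.3 m/s
Subgeostrophic (V < V_g = 27 m/s), as expected around a low.
Converting: 24.3 m/s × 1.944 = 47.2 knots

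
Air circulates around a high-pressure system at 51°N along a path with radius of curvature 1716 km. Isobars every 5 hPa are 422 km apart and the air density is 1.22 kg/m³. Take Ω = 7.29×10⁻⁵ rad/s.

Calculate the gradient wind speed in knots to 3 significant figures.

Coriolis parameter at 51°N:
f = 2Ω sin φ = 2 × 7.29×10⁻⁵ × sin 51° = 1.13×10⁻⁴ s⁻¹
Pressure gradient: |∂P/∂n| = 500 Pa / 422000 m = 1.18×10⁻³ Pa/m
Geostrophic speed: V_g = |∂P/∂n|/(fρ) = 1.18×10⁻³/(1.13×10⁻⁴ × 1.22) = 8.57 m/s
Around a high, pressure-gradient force acts outward with centrifugal, so Coriolis balances both:
fV = (1/ρ)|∂P/∂n| + V²/R  →  V² − fR·V + fR·V_g = 0
With fR = 1.13×10⁻⁴ × 1716×10³ m = 194 m/s:
V = [fR − √((fR)² − 4 fR V_g)]/2 = [194 − √(194² − 4×194×8.57)]/2 = 8.99 m/s
Supergeostrophic (V > V_g = 8.57 m/s), as expected around a high.
Converting: 8.99 m/s × 1.944 = 17.5 knots

17.5 knots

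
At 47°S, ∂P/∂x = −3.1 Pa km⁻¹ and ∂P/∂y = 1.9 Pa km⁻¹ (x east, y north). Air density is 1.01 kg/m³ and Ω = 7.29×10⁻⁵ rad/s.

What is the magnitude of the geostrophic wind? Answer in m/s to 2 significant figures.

34 m/s

Coriolis parameter at 47°S:
f = 2Ω sin φ = 2 × 7.29×10⁻⁵ × sin 47° = 1.07×10⁻⁴ s⁻¹
In the Southern Hemisphere f is negative: f = −1.07×10⁻⁴ s⁻¹.
Component geostrophic relations (x east, y north):
u_g = −(1/(fρ)) ∂P/∂y,  v_g = (1/(fρ)) ∂P/∂x
u_g = −(1.9×10⁻³)/(−1.07×10⁻⁴ × 1.01) = 17.6 m/s;  v_g = (−3.1×10⁻³)/(−1.07×10⁻⁴ × 1.01) = 28.8 m/s
|V_g| = √(u_g² + v_g²) = 33.8 m/s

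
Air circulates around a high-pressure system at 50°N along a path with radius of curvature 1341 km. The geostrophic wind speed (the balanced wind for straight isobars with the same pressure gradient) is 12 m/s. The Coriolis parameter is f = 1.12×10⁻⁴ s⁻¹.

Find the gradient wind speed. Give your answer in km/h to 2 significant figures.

Around a high, pressure-gradient force acts outward with centrifugal, so Coriolis balances both:
fV = (1/ρ)|∂P/∂n| + V²/R  →  V² − fR·V + fR·V_g = 0
With fR = 1.12×10⁻⁴ × 1341×10³ m = 150 m/s:
V = [fR − √((fR)² − 4 fR V_g)]/2 = [150 − √(150² − 4×150×12)]/2 = 13.2 m/s
Supergeostrophic (V > V_g = 12 m/s), as expected around a high.
Converting: 13.2 m/s × 3.6 = 47 km/h

47 km/h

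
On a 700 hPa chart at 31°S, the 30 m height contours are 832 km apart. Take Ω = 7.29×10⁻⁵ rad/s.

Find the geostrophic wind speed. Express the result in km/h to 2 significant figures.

Coriolis parameter at 31°S:
f = 2Ω sin φ = 2 × 7.29×10⁻⁵ × sin 31° = 7.51×10⁻⁵ s⁻¹
Height gradient: |∂Z/∂n| = 30 m / 832000 m = 3.61×10⁻⁵
On a pressure surface, geostrophic balance gives V_g = (g/f)|∂Z/∂n|:
V_g = 9.81 × 3.61×10⁻⁵ / 7.51×10⁻⁵ = 4.71 m/s
Converting: 4.71 m/s × 3.6 = 17 km/h

17 km/h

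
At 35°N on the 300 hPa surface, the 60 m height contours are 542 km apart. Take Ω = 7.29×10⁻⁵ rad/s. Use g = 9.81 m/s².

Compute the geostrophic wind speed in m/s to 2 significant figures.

13 m/s

Coriolis parameter at 35°N:
f = 2Ω sin φ = 2 × 7.29×10⁻⁵ × sin 35° = 8.36×10⁻⁵ s⁻¹
Height gradient: |∂Z/∂n| = 60 m / 542000 m = 1.11×10⁻⁴
On a pressure surface, geostrophic balance gives V_g = (g/f)|∂Z/∂n|:
V_g = 9.81 × 1.11×10⁻⁴ / 8.36×10⁻⁵ = 13.0 m/s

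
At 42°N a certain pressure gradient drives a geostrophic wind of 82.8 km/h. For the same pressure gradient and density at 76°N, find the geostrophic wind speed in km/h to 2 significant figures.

With the same pressure gradient and density, V_g ∝ 1/f ∝ 1/sin φ.
V₂ = V₁ · sin φ₁ / sin φ₂ = 82.8 × sin 42° / sin 76°
V₂ = 82.8 × 0.6691/0.9703 = 57 km/h

57 km/h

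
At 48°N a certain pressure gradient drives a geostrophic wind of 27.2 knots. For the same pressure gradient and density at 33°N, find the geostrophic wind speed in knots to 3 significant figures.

37.1 knots

With the same pressure gradient and density, V_g ∝ 1/f ∝ 1/sin φ.
V₂ = V₁ · sin φ₁ / sin φ₂ = 27.2 × sin 48° / sin 33°
V₂ = 27.2 × 0.7431/0.5446 = 37.1 knots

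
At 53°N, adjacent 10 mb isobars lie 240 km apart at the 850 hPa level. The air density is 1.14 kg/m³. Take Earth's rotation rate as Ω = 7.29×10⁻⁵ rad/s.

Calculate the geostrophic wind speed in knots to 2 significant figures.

Coriolis parameter at 53°N:
f = 2Ω sin φ = 2 × 7.29×10⁻⁵ × sin 53° = 1.16×10⁻⁴ s⁻¹
Pressure gradient: |∂P/∂n| = 1000 Pa / 240000 m = 4.17×10⁻³ Pa/m
Geostrophic balance (pressure-gradient force = Coriolis force):
V_g = (1/(fρ)) |∂P/∂n| = 4.17×10⁻³ / (1.16×10⁻⁴ × 1.14) = 31.4 m/s
Converting: 31.4 m/s × 1.944 = 61 knots

61 knots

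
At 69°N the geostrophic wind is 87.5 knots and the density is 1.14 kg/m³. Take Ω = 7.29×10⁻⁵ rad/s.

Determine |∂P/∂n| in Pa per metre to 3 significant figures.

Coriolis parameter at 69°N:
f = 2Ω sin φ = 2 × 7.29×10⁻⁵ × sin 69° = 1.36×10⁻⁴ s⁻¹
Wind speed in SI: 87.5 knots = 45.0 m/s
Geostrophic balance rearranged: |∂P/∂n| = f ρ V_g
|∂P/∂n| = 1.36×10⁻⁴ × 1.14 × 45.0 = 6.98×10⁻³ Pa/m

6.98×10⁻³ Pa/m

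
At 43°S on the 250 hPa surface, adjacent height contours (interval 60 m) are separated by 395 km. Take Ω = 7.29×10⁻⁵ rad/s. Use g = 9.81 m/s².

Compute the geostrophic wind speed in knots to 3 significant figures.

29.1 knots

Coriolis parameter at 43°S:
f = 2Ω sin φ = 2 × 7.29×10⁻⁵ × sin 43° = 9.94×10⁻⁵ s⁻¹
Height gradient: |∂Z/∂n| = 60 m / 395000 m = 1.52×10⁻⁴
On a pressure surface, geostrophic balance gives V_g = (g/f)|∂Z/∂n|:
V_g = 9.81 × 1.52×10⁻⁴ / 9.94×10⁻⁵ = 15.0 m/s
Converting: 15.0 m/s × 1.944 = 29.1 knots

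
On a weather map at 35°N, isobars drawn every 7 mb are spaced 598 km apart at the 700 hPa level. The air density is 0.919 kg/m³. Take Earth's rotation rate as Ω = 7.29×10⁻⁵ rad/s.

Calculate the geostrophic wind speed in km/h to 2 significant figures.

55 km/h

Coriolis parameter at 35°N:
f = 2Ω sin φ = 2 × 7.29×10⁻⁵ × sin 35° = 8.36×10⁻⁵ s⁻¹
Pressure gradient: |∂P/∂n| = 700 Pa / 598000 m = 1.17×10⁻³ Pa/m
Geostrophic balance (pressure-gradient force = Coriolis force):
V_g = (1/(fρ)) |∂P/∂n| = 1.17×10⁻³ / (8.36×10⁻⁵ × 0.919) = 15.2 m/s
Converting: 15.2 m/s × 3.6 = 55 km/h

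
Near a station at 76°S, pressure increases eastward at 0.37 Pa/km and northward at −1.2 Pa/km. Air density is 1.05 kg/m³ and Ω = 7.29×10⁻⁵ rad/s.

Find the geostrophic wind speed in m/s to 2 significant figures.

Coriolis parameter at 76°S:
f = 2Ω sin φ = 2 × 7.29×10⁻⁵ × sin 76° = 1.41×10⁻⁴ s⁻¹
In the Southern Hemisphere f is negative: f = −1.41×10⁻⁴ s⁻¹.
Component geostrophic relations (x east, y north):
u_g = −(1/(fρ)) ∂P/∂y,  v_g = (1/(fρ)) ∂P/∂x
u_g = −(−1.2×10⁻³)/(−1.41×10⁻⁴ × 1.05) = −8.08 m/s;  v_g = (0.37×10⁻³)/(−1.41×10⁻⁴ × 1.05) = −2.49 m/s
|V_g| = √(u_g² + v_g²) = 8.45 m/s

8.5 m/s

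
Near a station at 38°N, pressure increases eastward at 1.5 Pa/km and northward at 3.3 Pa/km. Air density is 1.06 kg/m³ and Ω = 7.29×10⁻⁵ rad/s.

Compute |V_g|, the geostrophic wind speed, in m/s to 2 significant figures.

Coriolis parameter at 38°N:
f = 2Ω sin φ = 2 × 7.29×10⁻⁵ × sin 38° = 8.98×10⁻⁵ s⁻¹
Component geostrophic relations (x east, y north):
u_g = −(1/(fρ)) ∂P/∂y,  v_g = (1/(fρ)) ∂P/∂x
u_g = −(3.3×10⁻³)/(8.98×10⁻⁵ × 1.06) = −34.7 m/s;  v_g = (1.5×10⁻³)/(8.98×10⁻⁵ × 1.06) = 15.8 m/s
|V_g| = √(u_g² + v_g²) = 38.1 m/s

38 m/s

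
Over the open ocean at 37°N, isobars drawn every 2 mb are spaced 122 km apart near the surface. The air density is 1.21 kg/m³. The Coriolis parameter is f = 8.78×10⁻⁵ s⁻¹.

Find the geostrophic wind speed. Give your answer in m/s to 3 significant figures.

15.4 m/s

Pressure gradient: |∂P/∂n| = 200 Pa / 122000 m = 1.64×10⁻³ Pa/m
Geostrophic balance (pressure-gradient force = Coriolis force):
V_g = (1/(fρ)) |∂P/∂n| = 1.64×10⁻³ / (8.78×10⁻⁵ × 1.21) = 15.4 m/s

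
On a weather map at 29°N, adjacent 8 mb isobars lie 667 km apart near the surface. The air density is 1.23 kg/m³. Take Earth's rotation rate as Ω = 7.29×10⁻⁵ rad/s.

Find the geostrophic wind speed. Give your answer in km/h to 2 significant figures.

50 km/h

Coriolis parameter at 29°N:
f = 2Ω sin φ = 2 × 7.29×10⁻⁵ × sin 29° = 7.07×10⁻⁵ s⁻¹
Pressure gradient: |∂P/∂n| = 800 Pa / 667000 m = 1.20×10⁻³ Pa/m
Geostrophic balance (pressure-gradient force = Coriolis force):
V_g = (1/(fρ)) |∂P/∂n| = 1.20×10⁻³ / (7.07×10⁻⁵ × 1.23) = 13.8 m/s
Converting: 13.8 m/s × 3.6 = 50 km/h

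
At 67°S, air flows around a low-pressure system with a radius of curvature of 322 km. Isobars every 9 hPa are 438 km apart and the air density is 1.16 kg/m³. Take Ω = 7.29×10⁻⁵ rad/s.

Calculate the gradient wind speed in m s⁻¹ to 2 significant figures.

Coriolis parameter at 67°S:
f = 2Ω sin φ = 2 × 7.29×10⁻⁵ × sin 67° = 1.34×10⁻⁴ s⁻¹
Pressure gradient: |∂P/∂n| = 900 Pa / 438000 m = 2.05×10⁻³ Pa/m
Geostrophic speed: V_g = |∂P/∂n|/(fρ) = 2.05×10⁻³/(1.34×10⁻⁴ × 1.16) = 13.2 m/s
Around a low, centrifugal force acts outward with Coriolis, so pressure-gradient force balances both:
(1/ρ)|∂P/∂n| = fV + V²/R  →  V² + fR·V − fR·V_g = 0
With fR = 1.34×10⁻⁴ × 322×10³ m = 43.2 m/s:
V = [−fR + √((fR)² + 4 fR V_g)]/2 = [−43.2 + √(43.2² + 4×43.2×13.2)]/2 = 10.6 m/s
Subgeostrophic (V < V_g = 13.2 m/s), as expected around a low.

11 m s⁻¹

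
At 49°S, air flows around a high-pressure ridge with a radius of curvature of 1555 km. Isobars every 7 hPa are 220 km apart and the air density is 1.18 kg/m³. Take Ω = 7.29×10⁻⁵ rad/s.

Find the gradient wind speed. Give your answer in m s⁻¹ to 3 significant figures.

29.6 m s⁻¹

Coriolis parameter at 49°S:
f = 2Ω sin φ = 2 × 7.29×10⁻⁵ × sin 49° = 1.10×10⁻⁴ s⁻¹
Pressure gradient: |∂P/∂n| = 700 Pa / 220000 m = 3.18×10⁻³ Pa/m
Geostrophic speed: V_g = |∂P/∂n|/(fρ) = 3.18×10⁻³/(1.10×10⁻⁴ × 1.18) = 24.5 m/s
Around a high, pressure-gradient force acts outward with centrifugal, so Coriolis balances both:
fV = (1/ρ)|∂P/∂n| + V²/R  →  V² − fR·V + fR·V_g = 0
With fR = 1.10×10⁻⁴ × 1555×10³ m = 171 m/s:
V = [fR − √((fR)² − 4 fR V_g)]/2 = [171 − √(171² − 4×171×24.5)]/2 = 29.6 m/s
Supergeostrophic (V > V_g = 24.5 m/s), as expected around a high.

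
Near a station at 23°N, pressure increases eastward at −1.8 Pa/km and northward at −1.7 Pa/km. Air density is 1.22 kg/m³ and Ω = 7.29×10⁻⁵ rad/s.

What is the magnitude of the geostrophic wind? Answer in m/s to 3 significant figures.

35.6 m/s

Coriolis parameter at 23°N:
f = 2Ω sin φ = 2 × 7.29×10⁻⁵ × sin 23° = 5.70×10⁻⁵ s⁻¹
Component geostrophic relations (x east, y north):
u_g = −(1/(fρ)) ∂P/∂y,  v_g = (1/(fρ)) ∂P/∂x
u_g = −(−1.7×10⁻³)/(5.70×10⁻⁵ × 1.22) = 24.5 m/s;  v_g = (−1.8×10⁻³)/(5.70×10⁻⁵ × 1.22) = −25.9 m/s
|V_g| = √(u_g² + v_g²) = 35.6 m/s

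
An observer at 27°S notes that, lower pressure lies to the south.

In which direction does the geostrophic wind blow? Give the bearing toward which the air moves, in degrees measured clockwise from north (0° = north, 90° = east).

090°

The pressure-gradient force points toward the south (bearing 180°).
Geostrophic balance: in the Southern Hemisphere the Coriolis force deflects motion to the left, so the geostrophic wind blows 90° to the left of the pressure-gradient force (low pressure on the right).
Rotating 180° by 90° counterclockwise gives 090° — the wind blows toward the east.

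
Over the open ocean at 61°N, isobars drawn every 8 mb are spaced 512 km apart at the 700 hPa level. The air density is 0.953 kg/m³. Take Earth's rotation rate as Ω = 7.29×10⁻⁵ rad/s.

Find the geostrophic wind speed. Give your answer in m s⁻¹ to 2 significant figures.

13 m s⁻¹

Coriolis parameter at 61°N:
f = 2Ω sin φ = 2 × 7.29×10⁻⁵ × sin 61° = 1.28×10⁻⁴ s⁻¹
Pressure gradient: |∂P/∂n| = 800 Pa / 512000 m = 1.56×10⁻³ Pa/m
Geostrophic balance (pressure-gradient force = Coriolis force):
V_g = (1/(fρ)) |∂P/∂n| = 1.56×10⁻³ / (1.28×10⁻⁴ × 0.953) = 12.9 m/s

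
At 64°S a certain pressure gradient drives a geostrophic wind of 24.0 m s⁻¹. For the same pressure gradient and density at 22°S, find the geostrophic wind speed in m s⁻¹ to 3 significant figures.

57.6 m s⁻¹

With the same pressure gradient and density, V_g ∝ 1/f ∝ 1/sin φ.
V₂ = V₁ · sin φ₁ / sin φ₂ = 24.0 × sin 64° / sin 22°
V₂ = 24.0 × 0.8988/0.3746 = 57.6 m s⁻¹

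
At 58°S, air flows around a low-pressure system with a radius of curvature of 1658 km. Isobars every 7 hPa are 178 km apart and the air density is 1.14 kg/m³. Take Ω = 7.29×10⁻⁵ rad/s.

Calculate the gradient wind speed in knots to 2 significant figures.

Coriolis parameter at 58°S:
f = 2Ω sin φ = 2 × 7.29×10⁻⁵ × sin 58° = 1.24×10⁻⁴ s⁻¹
Pressure gradient: |∂P/∂n| = 700 Pa / 178000 m = 3.93×10⁻³ Pa/m
Geostrophic speed: V_g = |∂P/∂n|/(fρ) = 3.93×10⁻³/(1.24×10⁻⁴ × 1.14) = 27.9 m/s
Around a low, centrifugal force acts outward with Coriolis, so pressure-gradient force balances both:
(1/ρ)|∂P/∂n| = fV + V²/R  →  V² + fR·V − fR·V_g = 0
With fR = 1.24×10⁻⁴ × 1658×10³ m = 205 m/s:
V = [−fR + √((fR)² + 4 fR V_g)]/2 = [−205 + √(205² + 4×205×27.9)]/2 = 24.9 m/s
Subgeostrophic (V < V_g = 27.9 m/s), as expected around a low.
Converting: 24.9 m/s × 1.944 = 48 knots

48 knots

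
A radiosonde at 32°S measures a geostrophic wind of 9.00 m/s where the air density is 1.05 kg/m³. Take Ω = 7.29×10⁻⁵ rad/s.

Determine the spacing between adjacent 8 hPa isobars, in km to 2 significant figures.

1100 km

Coriolis parameter at 32°S:
f = 2Ω sin φ = 2 × 7.29×10⁻⁵ × sin 32° = 7.73×10⁻⁵ s⁻¹
Geostrophic balance rearranged: |∂P/∂n| = f ρ V_g
|∂P/∂n| = 7.73×10⁻⁵ × 1.05 × 9.00 = 7.30×10⁻⁴ Pa/m
Isobar spacing: Δn = ΔP/|∂P/∂n| = 800 Pa / 7.30×10⁻⁴ Pa/m = 1095698 m ≈ 1100 km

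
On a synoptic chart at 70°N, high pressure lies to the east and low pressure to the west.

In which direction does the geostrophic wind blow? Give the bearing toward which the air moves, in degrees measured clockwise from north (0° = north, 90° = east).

000°

The pressure-gradient force points toward the west (bearing 270°).
Geostrophic balance: in the Northern Hemisphere the Coriolis force deflects motion to the right, so the geostrophic wind blows 90° to the right of the pressure-gradient force (low pressure on the left).
Rotating 270° by 90° clockwise gives 000° — the wind blows toward the north.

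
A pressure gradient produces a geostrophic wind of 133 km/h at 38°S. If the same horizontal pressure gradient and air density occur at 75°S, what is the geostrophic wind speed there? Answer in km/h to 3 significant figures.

With the same pressure gradient and density, V_g ∝ 1/f ∝ 1/sin φ.
V₂ = V₁ · sin φ₁ / sin φ₂ = 133 × sin 38° / sin 75°
V₂ = 133 × 0.6157/0.9659 = 84.8 km/h

84.8 km/h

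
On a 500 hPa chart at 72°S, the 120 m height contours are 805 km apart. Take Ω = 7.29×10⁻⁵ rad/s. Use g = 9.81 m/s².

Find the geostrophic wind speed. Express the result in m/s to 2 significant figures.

Coriolis parameter at 72°S:
f = 2Ω sin φ = 2 × 7.29×10⁻⁵ × sin 72° = 1.39×10⁻⁴ s⁻¹
Height gradient: |∂Z/∂n| = 120 m / 805000 m = 1.49×10⁻⁴
On a pressure surface, geostrophic balance gives V_g = (g/f)|∂Z/∂n|:
V_g = 9.81 × 1.49×10⁻⁴ / 1.39×10⁻⁴ = 10.5 m/s

11 m/s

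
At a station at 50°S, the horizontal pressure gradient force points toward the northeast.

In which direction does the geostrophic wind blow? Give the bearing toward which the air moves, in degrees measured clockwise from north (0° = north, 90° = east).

The pressure-gradient force points toward the northeast (bearing 045°).
Geostrophic balance: in the Southern Hemisphere the Coriolis force deflects motion to the left, so the geostrophic wind blows 90° to the left of the pressure-gradient force (low pressure on the right).
Rotating 045° by 90° counterclockwise gives 315° — the wind blows toward the northwest.

315°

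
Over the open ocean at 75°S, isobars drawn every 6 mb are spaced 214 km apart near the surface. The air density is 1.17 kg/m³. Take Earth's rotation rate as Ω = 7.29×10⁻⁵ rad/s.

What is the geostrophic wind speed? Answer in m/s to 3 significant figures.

17.0 m/s

Coriolis parameter at 75°S:
f = 2Ω sin φ = 2 × 7.29×10⁻⁵ × sin 75° = 1.41×10⁻⁴ s⁻¹
Pressure gradient: |∂P/∂n| = 600 Pa / 214000 m = 2.80×10⁻³ Pa/m
Geostrophic balance (pressure-gradient force = Coriolis force):
V_g = (1/(fρ)) |∂P/∂n| = 2.80×10⁻³ / (1.41×10⁻⁴ × 1.17) = 17.0 m/s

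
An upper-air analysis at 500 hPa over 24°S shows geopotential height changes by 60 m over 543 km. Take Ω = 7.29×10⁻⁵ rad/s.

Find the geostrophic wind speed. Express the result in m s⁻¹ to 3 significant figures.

Coriolis parameter at 24°S:
f = 2Ω sin φ = 2 × 7.29×10⁻⁵ × sin 24° = 5.93×10⁻⁵ s⁻¹
Height gradient: |∂Z/∂n| = 60 m / 543000 m = 1.10×10⁻⁴
On a pressure surface, geostrophic balance gives V_g = (g/f)|∂Z/∂n|:
V_g = 9.81 × 1.10×10⁻⁴ / 5.93×10⁻⁵ = 18.3 m/s

18.3 m s⁻¹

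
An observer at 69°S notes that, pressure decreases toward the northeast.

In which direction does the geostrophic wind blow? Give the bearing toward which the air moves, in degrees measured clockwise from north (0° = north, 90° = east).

The pressure-gradient force points toward the northeast (bearing 045°).
Geostrophic balance: in the Southern Hemisphere the Coriolis force deflects motion to the left, so the geostrophic wind blows 90° to the left of the pressure-gradient force (low pressure on the right).
Rotating 045° by 90° counterclockwise gives 315° — the wind blows toward the northwest.

315°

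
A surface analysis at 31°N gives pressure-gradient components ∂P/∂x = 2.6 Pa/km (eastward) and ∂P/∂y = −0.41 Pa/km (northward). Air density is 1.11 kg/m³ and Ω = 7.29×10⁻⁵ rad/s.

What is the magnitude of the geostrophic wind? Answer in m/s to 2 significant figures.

Coriolis parameter at 31°N:
f = 2Ω sin φ = 2 × 7.29×10⁻⁵ × sin 31° = 7.51×10⁻⁵ s⁻¹
Component geostrophic relations (x east, y north):
u_g = −(1/(fρ)) ∂P/∂y,  v_g = (1/(fρ)) ∂P/∂x
u_g = −(−0.41×10⁻³)/(7.51×10⁻⁵ × 1.11) = 4.92 m/s;  v_g = (2.6×10⁻³)/(7.51×10⁻⁵ × 1.11) = 31.2 m/s
|V_g| = √(u_g² + v_g²) = 31.6 m/s

32 m/s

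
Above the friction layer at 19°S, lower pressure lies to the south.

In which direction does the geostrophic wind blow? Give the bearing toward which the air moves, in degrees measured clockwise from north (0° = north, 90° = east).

090°

The pressure-gradient force points toward the south (bearing 180°).
Geostrophic balance: in the Southern Hemisphere the Coriolis force deflects motion to the left, so the geostrophic wind blows 90° to the left of the pressure-gradient force (low pressure on the right).
Rotating 180° by 90° counterclockwise gives 090° — the wind blows toward the east.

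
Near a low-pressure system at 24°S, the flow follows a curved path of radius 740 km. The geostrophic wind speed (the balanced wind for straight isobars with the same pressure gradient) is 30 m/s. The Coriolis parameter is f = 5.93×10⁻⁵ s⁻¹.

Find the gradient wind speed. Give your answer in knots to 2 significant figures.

Around a low, centrifugal force acts outward with Coriolis, so pressure-gradient force balances both:
(1/ρ)|∂P/∂n| = fV + V²/R  →  V² + fR·V − fR·V_g = 0
With fR = 5.93×10⁻⁵ × 740×10³ m = 43.9 m/s:
V = [−fR + √((fR)² + 4 fR V_g)]/2 = [−43.9 + √(43.9² + 4×43.9×30)]/2 = 20.5 m/s
Subgeostrophic (V < V_g = 30 m/s), as expected around a low.
Converting: 20.5 m/s × 1.944 = 40 knots

40 knots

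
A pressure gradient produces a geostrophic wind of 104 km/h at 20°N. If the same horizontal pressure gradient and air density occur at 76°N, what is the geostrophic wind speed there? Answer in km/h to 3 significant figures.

36.7 km/h

With the same pressure gradient and density, V_g ∝ 1/f ∝ 1/sin φ.
V₂ = V₁ · sin φ₁ / sin φ₂ = 104 × sin 20° / sin 76°
V₂ = 104 × 0.3420/0.9703 = 36.7 km/h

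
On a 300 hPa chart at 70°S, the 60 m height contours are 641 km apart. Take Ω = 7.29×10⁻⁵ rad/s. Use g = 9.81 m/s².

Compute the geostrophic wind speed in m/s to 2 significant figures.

Coriolis parameter at 70°S:
f = 2Ω sin φ = 2 × 7.29×10⁻⁵ × sin 70° = 1.37×10⁻⁴ s⁻¹
Height gradient: |∂Z/∂n| = 60 m / 641000 m = 9.36×10⁻⁵
On a pressure surface, geostrophic balance gives V_g = (g/f)|∂Z/∂n|:
V_g = 9.81 × 9.36×10⁻⁵ / 1.37×10⁻⁴ = 6.70 m/s

6.7 m/s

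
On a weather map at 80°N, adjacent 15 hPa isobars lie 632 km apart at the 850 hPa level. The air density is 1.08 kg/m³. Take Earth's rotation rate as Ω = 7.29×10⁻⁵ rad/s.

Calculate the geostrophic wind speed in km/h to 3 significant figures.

55.1 km/h

Coriolis parameter at 80°N:
f = 2Ω sin φ = 2 × 7.29×10⁻⁵ × sin 80° = 1.44×10⁻⁴ s⁻¹
Pressure gradient: |∂P/∂n| = 1500 Pa / 632000 m = 2.37×10⁻³ Pa/m
Geostrophic balance (pressure-gradient force = Coriolis force):
V_g = (1/(fρ)) |∂P/∂n| = 2.37×10⁻³ / (1.44×10⁻⁴ × 1.08) = 15.3 m/s
Converting: 15.3 m/s × 3.6 = 55.1 km/h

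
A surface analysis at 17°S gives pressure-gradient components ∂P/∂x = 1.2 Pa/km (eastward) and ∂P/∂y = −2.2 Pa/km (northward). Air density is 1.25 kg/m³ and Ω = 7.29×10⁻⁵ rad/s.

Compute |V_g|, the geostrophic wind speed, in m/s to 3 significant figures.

47.0 m/s

Coriolis parameter at 17°S:
f = 2Ω sin φ = 2 × 7.29×10⁻⁵ × sin 17° = 4.26×10⁻⁵ s⁻¹
In the Southern Hemisphere f is negative: f = −4.26×10⁻⁵ s⁻¹.
Component geostrophic relations (x east, y north):
u_g = −(1/(fρ)) ∂P/∂y,  v_g = (1/(fρ)) ∂P/∂x
u_g = −(−2.2×10⁻³)/(−4.26×10⁻⁵ × 1.25) = −41.3 m/s;  v_g = (1.2×10⁻³)/(−4.26×10⁻⁵ × 1.25) = −22.5 m/s
|V_g| = √(u_g² + v_g²) = 47.0 m/s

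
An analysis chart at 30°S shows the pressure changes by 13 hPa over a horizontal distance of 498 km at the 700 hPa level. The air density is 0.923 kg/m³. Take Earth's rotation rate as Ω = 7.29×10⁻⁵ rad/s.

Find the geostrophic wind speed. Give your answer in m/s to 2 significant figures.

Coriolis parameter at 30°S:
f = 2Ω sin φ = 2 × 7.29×10⁻⁵ × sin 30° = 7.29×10⁻⁵ s⁻¹
Pressure gradient: |∂P/∂n| = 1300 Pa / 498000 m = 2.61×10⁻³ Pa/m
Geostrophic balance (pressure-gradient force = Coriolis force):
V_g = (1/(fρ)) |∂P/∂n| = 2.61×10⁻³ / (7.29×10⁻⁵ × 0.923) = 38.8 m/s

39 m/s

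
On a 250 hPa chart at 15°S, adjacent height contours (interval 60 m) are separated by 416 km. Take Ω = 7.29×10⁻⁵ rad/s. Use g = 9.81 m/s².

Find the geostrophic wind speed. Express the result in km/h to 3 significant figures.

Coriolis parameter at 15°S:
f = 2Ω sin φ = 2 × 7.29×10⁻⁵ × sin 15° = 3.77×10⁻⁵ s⁻¹
Height gradient: |∂Z/∂n| = 60 m / 416000 m = 1.44×10⁻⁴
On a pressure surface, geostrophic balance gives V_g = (g/f)|∂Z/∂n|:
V_g = 9.81 × 1.44×10⁻⁴ / 3.77×10⁻⁵ = 37.5 m/s
Converting: 37.5 m/s × 3.6 = 135 km/h

135 km/h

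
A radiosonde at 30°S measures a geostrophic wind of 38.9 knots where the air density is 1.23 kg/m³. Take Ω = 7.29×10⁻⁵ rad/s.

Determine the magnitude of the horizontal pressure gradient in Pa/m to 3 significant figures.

Coriolis parameter at 30°S:
f = 2Ω sin φ = 2 × 7.29×10⁻⁵ × sin 30° = 7.29×10⁻⁵ s⁻¹
Wind speed in SI: 38.9 knots = 20.0 m/s
Geostrophic balance rearranged: |∂P/∂n| = f ρ V_g
|∂P/∂n| = 7.29×10⁻⁵ × 1.23 × 20.0 = 1.79×10⁻³ Pa/m

1.79×10⁻³ Pa/m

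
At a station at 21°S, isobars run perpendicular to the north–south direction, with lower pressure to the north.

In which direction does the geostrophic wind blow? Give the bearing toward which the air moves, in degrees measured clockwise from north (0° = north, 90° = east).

270°

The pressure-gradient force points toward the north (bearing 000°).
Geostrophic balance: in the Southern Hemisphere the Coriolis force deflects motion to the left, so the geostrophic wind blows 90° to the left of the pressure-gradient force (low pressure on the right).
Rotating 000° by 90° counterclockwise gives 270° — the wind blows toward the west.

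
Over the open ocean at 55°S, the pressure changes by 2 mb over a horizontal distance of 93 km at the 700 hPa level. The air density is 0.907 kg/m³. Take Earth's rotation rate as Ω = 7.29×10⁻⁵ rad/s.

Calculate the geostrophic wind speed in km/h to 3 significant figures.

71.5 km/h

Coriolis parameter at 55°S:
f = 2Ω sin φ = 2 × 7.29×10⁻⁵ × sin 55° = 1.19×10⁻⁴ s⁻¹
Pressure gradient: |∂P/∂n| = 200 Pa / 93000 m = 2.15×10⁻³ Pa/m
Geostrophic balance (pressure-gradient force = Coriolis force):
V_g = (1/(fρ)) |∂P/∂n| = 2.15×10⁻³ / (1.19×10⁻⁴ × 0.907) = 19.9 m/s
Converting: 19.9 m/s × 3.6 = 71.5 km/h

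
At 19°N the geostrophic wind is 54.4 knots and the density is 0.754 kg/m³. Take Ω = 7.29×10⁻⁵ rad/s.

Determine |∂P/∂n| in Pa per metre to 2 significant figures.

1.0×10⁻³ Pa/m

Coriolis parameter at 19°N:
f = 2Ω sin φ = 2 × 7.29×10⁻⁵ × sin 19° = 4.75×10⁻⁵ s⁻¹
Wind speed in SI: 54.4 knots = 28.0 m/s
Geostrophic balance rearranged: |∂P/∂n| = f ρ V_g
|∂P/∂n| = 4.75×10⁻⁵ × 0.754 × 28.0 = 1.00×10⁻³ Pa/m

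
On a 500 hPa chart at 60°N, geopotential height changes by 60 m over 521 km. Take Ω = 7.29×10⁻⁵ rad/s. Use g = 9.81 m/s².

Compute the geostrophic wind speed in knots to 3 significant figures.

17.4 knots

Coriolis parameter at 60°N:
f = 2Ω sin φ = 2 × 7.29×10⁻⁵ × sin 60° = 1.26×10⁻⁴ s⁻¹
Height gradient: |∂Z/∂n| = 60 m / 521000 m = 1.15×10⁻⁴
On a pressure surface, geostrophic balance gives V_g = (g/f)|∂Z/∂n|:
V_g = 9.81 × 1.15×10⁻⁴ / 1.26×10⁻⁴ = 8.95 m/s
Converting: 8.95 m/s × 1.944 = 17.4 knots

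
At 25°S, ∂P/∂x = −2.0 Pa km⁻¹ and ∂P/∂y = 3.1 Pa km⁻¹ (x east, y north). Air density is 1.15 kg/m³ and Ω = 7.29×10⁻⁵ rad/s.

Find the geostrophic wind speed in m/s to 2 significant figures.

Coriolis parameter at 25°S:
f = 2Ω sin φ = 2 × 7.29×10⁻⁵ × sin 25° = 6.16×10⁻⁵ s⁻¹
In the Southern Hemisphere f is negative: f = −6.16×10⁻⁵ s⁻¹.
Component geostrophic relations (x east, y north):
u_g = −(1/(fρ)) ∂P/∂y,  v_g = (1/(fρ)) ∂P/∂x
u_g = −(3.1×10⁻³)/(−6.16×10⁻⁵ × 1.15) = 43.7 m/s;  v_g = (−2.0×10⁻³)/(−6.16×10⁻⁵ × 1.15) = 28.2 m/s
|V_g| = √(u_g² + v_g²) = 52.1 m/s

52 m/s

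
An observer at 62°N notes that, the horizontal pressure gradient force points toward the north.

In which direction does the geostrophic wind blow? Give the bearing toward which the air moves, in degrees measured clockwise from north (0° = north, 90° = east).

The pressure-gradient force points toward the north (bearing 000°).
Geostrophic balance: in the Northern Hemisphere the Coriolis force deflects motion to the right, so the geostrophic wind blows 90° to the right of the pressure-gradient force (low pressure on the left).
Rotating 000° by 90° clockwise gives 090° — the wind blows toward the east.

090°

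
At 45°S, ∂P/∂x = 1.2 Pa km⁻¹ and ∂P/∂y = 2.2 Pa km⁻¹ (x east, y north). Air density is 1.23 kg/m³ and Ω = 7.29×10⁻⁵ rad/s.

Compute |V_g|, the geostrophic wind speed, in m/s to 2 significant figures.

Coriolis parameter at 45°S:
f = 2Ω sin φ = 2 × 7.29×10⁻⁵ × sin 45° = 1.03×10⁻⁴ s⁻¹
In the Southern Hemisphere f is negative: f = −1.03×10⁻⁴ s⁻¹.
Component geostrophic relations (x east, y north):
u_g = −(1/(fρ)) ∂P/∂y,  v_g = (1/(fρ)) ∂P/∂x
u_g = −(2.2×10⁻³)/(−1.03×10⁻⁴ × 1.23) = 17.3 m/s;  v_g = (1.2×10⁻³)/(−1.03×10⁻⁴ × 1.23) = −9.46 m/s
|V_g| = √(u_g² + v_g²) = 19.8 m/s

20 m/s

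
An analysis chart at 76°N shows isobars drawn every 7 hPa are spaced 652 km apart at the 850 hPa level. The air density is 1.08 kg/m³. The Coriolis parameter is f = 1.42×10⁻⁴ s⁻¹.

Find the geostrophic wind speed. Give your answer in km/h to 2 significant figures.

Pressure gradient: |∂P/∂n| = 700 Pa / 652000 m = 1.07×10⁻³ Pa/m
Geostrophic balance (pressure-gradient force = Coriolis force):
V_g = (1/(fρ)) |∂P/∂n| = 1.07×10⁻³ / (1.42×10⁻⁴ × 1.08) = 7.00 m/s
Converting: 7.00 m/s × 3.6 = 25 km/h

25 km/h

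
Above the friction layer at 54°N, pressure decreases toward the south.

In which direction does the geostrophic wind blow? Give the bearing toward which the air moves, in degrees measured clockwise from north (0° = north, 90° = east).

270°

The pressure-gradient force points toward the south (bearing 180°).
Geostrophic balance: in the Northern Hemisphere the Coriolis force deflects motion to the right, so the geostrophic wind blows 90° to the right of the pressure-gradient force (low pressure on the left).
Rotating 180° by 90° clockwise gives 270° — the wind blows toward the west.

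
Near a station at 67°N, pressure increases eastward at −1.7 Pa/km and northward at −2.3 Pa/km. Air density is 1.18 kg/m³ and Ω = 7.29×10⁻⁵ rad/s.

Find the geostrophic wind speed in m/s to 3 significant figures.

Coriolis parameter at 67°N:
f = 2Ω sin φ = 2 × 7.29×10⁻⁵ × sin 67° = 1.34×10⁻⁴ s⁻¹
Component geostrophic relations (x east, y north):
u_g = −(1/(fρ)) ∂P/∂y,  v_g = (1/(fρ)) ∂P/∂x
u_g = −(−2.3×10⁻³)/(1.34×10⁻⁴ × 1.18) = 14.5 m/s;  v_g = (−1.7×10⁻³)/(1.34×10⁻⁴ × 1.18) = −10.7 m/s
|V_g| = √(u_g² + v_g²) = 18.1 m/s

18.1 m/s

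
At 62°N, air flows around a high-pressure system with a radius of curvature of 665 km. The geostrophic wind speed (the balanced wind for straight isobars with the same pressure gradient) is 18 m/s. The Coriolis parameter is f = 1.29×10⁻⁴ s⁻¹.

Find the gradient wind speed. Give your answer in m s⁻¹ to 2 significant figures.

Around a high, pressure-gradient force acts outward with centrifugal, so Coriolis balances both:
fV = (1/ρ)|∂P/∂n| + V²/R  →  V² − fR·V + fR·V_g = 0
With fR = 1.29×10⁻⁴ × 665×10³ m = 85.8 m/s:
V = [fR − √((fR)² − 4 fR V_g)]/2 = [85.8 − √(85.8² − 4×85.8×18)]/2 = 25.7 m/s
Supergeostrophic (V > V_g = 18 m/s), as expected around a high.

26 m s⁻¹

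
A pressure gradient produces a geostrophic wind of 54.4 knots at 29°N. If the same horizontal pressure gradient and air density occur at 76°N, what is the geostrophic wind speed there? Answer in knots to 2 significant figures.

With the same pressure gradient and density, V_g ∝ 1/f ∝ 1/sin φ.
V₂ = V₁ · sin φ₁ / sin φ₂ = 54.4 × sin 29° / sin 76°
V₂ = 54.4 × 0.4848/0.9703 = 27 knots

27 knots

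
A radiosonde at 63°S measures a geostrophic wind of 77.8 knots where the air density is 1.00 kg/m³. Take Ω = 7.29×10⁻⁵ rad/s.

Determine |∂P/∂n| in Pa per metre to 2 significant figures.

5.2×10⁻³ Pa/m

Coriolis parameter at 63°S:
f = 2Ω sin φ = 2 × 7.29×10⁻⁵ × sin 63° = 1.30×10⁻⁴ s⁻¹
Wind speed in SI: 77.8 knots = 40.0 m/s
Geostrophic balance rearranged: |∂P/∂n| = f ρ V_g
|∂P/∂n| = 1.30×10⁻⁴ × 1.00 × 40.0 = 5.20×10⁻³ Pa/m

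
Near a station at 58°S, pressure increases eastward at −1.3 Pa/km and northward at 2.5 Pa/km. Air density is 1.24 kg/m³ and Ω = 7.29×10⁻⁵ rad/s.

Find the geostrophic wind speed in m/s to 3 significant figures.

Coriolis parameter at 58°S:
f = 2Ω sin φ = 2 × 7.29×10⁻⁵ × sin 58° = 1.24×10⁻⁴ s⁻¹
In the Southern Hemisphere f is negative: f = −1.24×10⁻⁴ s⁻¹.
Component geostrophic relations (x east, y north):
u_g = −(1/(fρ)) ∂P/∂y,  v_g = (1/(fρ)) ∂P/∂x
u_g = −(2.5×10⁻³)/(−1.24×10⁻⁴ × 1.24) = 16.3 m/s;  v_g = (−1.3×10⁻³)/(−1.24×10⁻⁴ × 1.24) = 8.48 m/s
|V_g| = √(u_g² + v_g²) = 18.4 m/s

18.4 m/s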